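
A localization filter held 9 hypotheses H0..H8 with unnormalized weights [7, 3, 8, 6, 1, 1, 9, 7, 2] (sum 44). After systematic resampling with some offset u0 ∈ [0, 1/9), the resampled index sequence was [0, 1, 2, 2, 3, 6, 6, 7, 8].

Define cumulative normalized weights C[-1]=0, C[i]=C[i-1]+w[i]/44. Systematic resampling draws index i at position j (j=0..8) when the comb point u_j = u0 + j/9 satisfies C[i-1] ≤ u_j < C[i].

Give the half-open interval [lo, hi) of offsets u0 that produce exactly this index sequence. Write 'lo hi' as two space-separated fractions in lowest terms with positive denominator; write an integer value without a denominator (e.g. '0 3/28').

13/198 5/66

C = [7/44, 5/22, 9/22, 6/11, 25/44, 13/22, 35/44, 21/22, 1]
j=0 picked index 0: u0 ∈ [0, 7/44)
j=1 picked index 1: u0 ∈ [19/396, 23/198)
j=2 picked index 2: u0 ∈ [1/198, 37/198)
j=3 picked index 2: u0 ∈ [-7/66, 5/66)
j=4 picked index 3: u0 ∈ [-7/198, 10/99)
j=5 picked index 6: u0 ∈ [7/198, 95/396)
j=6 picked index 6: u0 ∈ [-5/66, 17/132)
j=7 picked index 7: u0 ∈ [7/396, 35/198)
j=8 picked index 8: u0 ∈ [13/198, 1/9)
intersection: [13/198, 5/66)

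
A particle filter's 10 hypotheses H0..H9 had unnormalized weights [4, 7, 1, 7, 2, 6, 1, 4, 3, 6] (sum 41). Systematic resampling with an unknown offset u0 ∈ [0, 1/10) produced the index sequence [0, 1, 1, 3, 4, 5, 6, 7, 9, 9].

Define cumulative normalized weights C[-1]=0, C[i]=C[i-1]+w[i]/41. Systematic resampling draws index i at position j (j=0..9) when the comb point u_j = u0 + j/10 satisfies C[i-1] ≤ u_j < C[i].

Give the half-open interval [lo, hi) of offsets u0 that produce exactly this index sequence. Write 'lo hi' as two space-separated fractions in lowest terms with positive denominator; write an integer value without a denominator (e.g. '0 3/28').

13/205 14/205

C = [4/41, 11/41, 12/41, 19/41, 21/41, 27/41, 28/41, 32/41, 35/41, 1]
j=0 picked index 0: u0 ∈ [0, 4/41)
j=1 picked index 1: u0 ∈ [-1/410, 69/410)
j=2 picked index 1: u0 ∈ [-21/205, 14/205)
j=3 picked index 3: u0 ∈ [-3/410, 67/410)
j=4 picked index 4: u0 ∈ [13/205, 23/205)
j=5 picked index 5: u0 ∈ [1/82, 13/82)
j=6 picked index 6: u0 ∈ [12/205, 17/205)
j=7 picked index 7: u0 ∈ [-7/410, 33/410)
j=8 picked index 9: u0 ∈ [11/205, 1/5)
j=9 picked index 9: u0 ∈ [-19/410, 1/10)
intersection: [13/205, 14/205)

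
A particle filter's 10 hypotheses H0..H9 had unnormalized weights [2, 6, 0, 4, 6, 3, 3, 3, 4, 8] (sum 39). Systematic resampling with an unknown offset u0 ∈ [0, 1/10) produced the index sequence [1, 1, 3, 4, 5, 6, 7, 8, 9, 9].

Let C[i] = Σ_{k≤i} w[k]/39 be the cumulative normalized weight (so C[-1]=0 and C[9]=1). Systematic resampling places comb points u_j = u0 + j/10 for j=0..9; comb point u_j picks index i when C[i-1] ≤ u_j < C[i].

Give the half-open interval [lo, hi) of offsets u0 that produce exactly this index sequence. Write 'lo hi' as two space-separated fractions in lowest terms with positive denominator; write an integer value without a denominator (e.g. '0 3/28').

4/65 6/65

C = [2/39, 8/39, 8/39, 4/13, 6/13, 7/13, 8/13, 9/13, 31/39, 1]
j=0 picked index 1: u0 ∈ [2/39, 8/39)
j=1 picked index 1: u0 ∈ [-19/390, 41/390)
j=2 picked index 3: u0 ∈ [1/195, 7/65)
j=3 picked index 4: u0 ∈ [1/130, 21/130)
j=4 picked index 5: u0 ∈ [4/65, 9/65)
j=5 picked index 6: u0 ∈ [1/26, 3/26)
j=6 picked index 7: u0 ∈ [1/65, 6/65)
j=7 picked index 8: u0 ∈ [-1/130, 37/390)
j=8 picked index 9: u0 ∈ [-1/195, 1/5)
j=9 picked index 9: u0 ∈ [-41/390, 1/10)
intersection: [4/65, 6/65)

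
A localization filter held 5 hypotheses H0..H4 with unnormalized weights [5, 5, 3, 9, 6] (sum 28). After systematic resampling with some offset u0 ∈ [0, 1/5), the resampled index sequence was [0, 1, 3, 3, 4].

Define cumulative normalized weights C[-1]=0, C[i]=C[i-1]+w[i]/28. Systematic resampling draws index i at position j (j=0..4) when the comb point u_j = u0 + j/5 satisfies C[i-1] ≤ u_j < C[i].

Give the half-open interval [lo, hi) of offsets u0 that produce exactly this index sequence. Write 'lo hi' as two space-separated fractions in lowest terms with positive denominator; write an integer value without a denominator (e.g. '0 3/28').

9/140 11/70

C = [5/28, 5/14, 13/28, 11/14, 1]
j=0 picked index 0: u0 ∈ [0, 5/28)
j=1 picked index 1: u0 ∈ [-3/140, 11/70)
j=2 picked index 3: u0 ∈ [9/140, 27/70)
j=3 picked index 3: u0 ∈ [-19/140, 13/70)
j=4 picked index 4: u0 ∈ [-1/70, 1/5)
intersection: [9/140, 11/70)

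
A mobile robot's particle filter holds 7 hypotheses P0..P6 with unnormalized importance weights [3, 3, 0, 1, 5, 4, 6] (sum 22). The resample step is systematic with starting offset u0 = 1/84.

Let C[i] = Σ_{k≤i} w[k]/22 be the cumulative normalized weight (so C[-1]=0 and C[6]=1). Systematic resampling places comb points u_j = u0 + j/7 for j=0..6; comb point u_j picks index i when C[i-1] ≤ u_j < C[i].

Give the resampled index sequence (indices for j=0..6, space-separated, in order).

C = [3/22, 3/11, 3/11, 7/22, 6/11, 8/11, 1]
j=0: u_0=1/84 ∈ [0, 3/22) → index 0
j=1: u_1=13/84 ∈ [3/22, 3/11) → index 1
j=2: u_2=25/84 ∈ [3/11, 7/22) → index 3
j=3: u_3=37/84 ∈ [7/22, 6/11) → index 4
j=4: u_4=7/12 ∈ [6/11, 8/11) → index 5
j=5: u_5=61/84 ∈ [6/11, 8/11) → index 5
j=6: u_6=73/84 ∈ [8/11, 1) → index 6

0 1 3 4 5 5 6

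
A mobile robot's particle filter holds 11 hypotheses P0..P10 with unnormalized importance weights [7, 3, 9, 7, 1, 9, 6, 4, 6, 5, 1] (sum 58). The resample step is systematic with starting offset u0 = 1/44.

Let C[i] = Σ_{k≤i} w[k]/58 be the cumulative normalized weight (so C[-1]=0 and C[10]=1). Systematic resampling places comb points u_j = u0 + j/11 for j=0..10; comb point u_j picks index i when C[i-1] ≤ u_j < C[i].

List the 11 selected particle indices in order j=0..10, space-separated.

C = [7/58, 5/29, 19/58, 13/29, 27/58, 18/29, 21/29, 23/29, 26/29, 57/58, 1]
j=0: u_0=1/44 ∈ [0, 7/58) → index 0
j=1: u_1=5/44 ∈ [0, 7/58) → index 0
j=2: u_2=9/44 ∈ [5/29, 19/58) → index 2
j=3: u_3=13/44 ∈ [5/29, 19/58) → index 2
j=4: u_4=17/44 ∈ [19/58, 13/29) → index 3
j=5: u_5=21/44 ∈ [27/58, 18/29) → index 5
j=6: u_6=25/44 ∈ [27/58, 18/29) → index 5
j=7: u_7=29/44 ∈ [18/29, 21/29) → index 6
j=8: u_8=3/4 ∈ [21/29, 23/29) → index 7
j=9: u_9=37/44 ∈ [23/29, 26/29) → index 8
j=10: u_10=41/44 ∈ [26/29, 57/58) → index 9

0 0 2 2 3 5 5 6 7 8 9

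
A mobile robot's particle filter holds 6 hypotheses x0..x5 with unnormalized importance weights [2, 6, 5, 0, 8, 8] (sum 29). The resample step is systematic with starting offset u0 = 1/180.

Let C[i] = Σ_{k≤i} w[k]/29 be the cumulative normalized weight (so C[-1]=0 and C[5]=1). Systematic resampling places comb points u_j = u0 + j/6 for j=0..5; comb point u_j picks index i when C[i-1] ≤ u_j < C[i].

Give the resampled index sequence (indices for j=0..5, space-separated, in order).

0 1 2 4 4 5

C = [2/29, 8/29, 13/29, 13/29, 21/29, 1]
j=0: u_0=1/180 ∈ [0, 2/29) → index 0
j=1: u_1=31/180 ∈ [2/29, 8/29) → index 1
j=2: u_2=61/180 ∈ [8/29, 13/29) → index 2
j=3: u_3=91/180 ∈ [13/29, 21/29) → index 4
j=4: u_4=121/180 ∈ [13/29, 21/29) → index 4
j=5: u_5=151/180 ∈ [21/29, 1) → index 5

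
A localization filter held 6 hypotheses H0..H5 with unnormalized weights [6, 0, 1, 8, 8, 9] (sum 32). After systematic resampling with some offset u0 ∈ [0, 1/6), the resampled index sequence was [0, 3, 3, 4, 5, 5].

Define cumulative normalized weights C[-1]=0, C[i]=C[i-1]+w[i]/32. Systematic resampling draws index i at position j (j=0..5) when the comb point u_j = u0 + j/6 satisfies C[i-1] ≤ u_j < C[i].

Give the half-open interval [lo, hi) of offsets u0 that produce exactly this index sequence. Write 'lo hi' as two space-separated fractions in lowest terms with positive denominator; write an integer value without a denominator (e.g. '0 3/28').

5/96 13/96

C = [3/16, 3/16, 7/32, 15/32, 23/32, 1]
j=0 picked index 0: u0 ∈ [0, 3/16)
j=1 picked index 3: u0 ∈ [5/96, 29/96)
j=2 picked index 3: u0 ∈ [-11/96, 13/96)
j=3 picked index 4: u0 ∈ [-1/32, 7/32)
j=4 picked index 5: u0 ∈ [5/96, 1/3)
j=5 picked index 5: u0 ∈ [-11/96, 1/6)
intersection: [5/96, 13/96)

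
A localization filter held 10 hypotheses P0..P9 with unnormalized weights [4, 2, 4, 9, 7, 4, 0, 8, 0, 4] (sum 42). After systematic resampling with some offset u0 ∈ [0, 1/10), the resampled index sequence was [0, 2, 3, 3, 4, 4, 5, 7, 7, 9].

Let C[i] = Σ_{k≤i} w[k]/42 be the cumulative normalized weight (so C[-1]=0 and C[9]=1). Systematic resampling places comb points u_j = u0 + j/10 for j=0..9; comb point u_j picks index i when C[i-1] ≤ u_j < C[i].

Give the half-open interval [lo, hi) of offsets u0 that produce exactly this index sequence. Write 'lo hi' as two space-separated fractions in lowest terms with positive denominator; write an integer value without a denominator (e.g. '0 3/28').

11/210 2/21

C = [2/21, 1/7, 5/21, 19/42, 13/21, 5/7, 5/7, 19/21, 19/21, 1]
j=0 picked index 0: u0 ∈ [0, 2/21)
j=1 picked index 2: u0 ∈ [3/70, 29/210)
j=2 picked index 3: u0 ∈ [4/105, 53/210)
j=3 picked index 3: u0 ∈ [-13/210, 16/105)
j=4 picked index 4: u0 ∈ [11/210, 23/105)
j=5 picked index 4: u0 ∈ [-1/21, 5/42)
j=6 picked index 5: u0 ∈ [2/105, 4/35)
j=7 picked index 7: u0 ∈ [1/70, 43/210)
j=8 picked index 7: u0 ∈ [-3/35, 11/105)
j=9 picked index 9: u0 ∈ [1/210, 1/10)
intersection: [11/210, 2/21)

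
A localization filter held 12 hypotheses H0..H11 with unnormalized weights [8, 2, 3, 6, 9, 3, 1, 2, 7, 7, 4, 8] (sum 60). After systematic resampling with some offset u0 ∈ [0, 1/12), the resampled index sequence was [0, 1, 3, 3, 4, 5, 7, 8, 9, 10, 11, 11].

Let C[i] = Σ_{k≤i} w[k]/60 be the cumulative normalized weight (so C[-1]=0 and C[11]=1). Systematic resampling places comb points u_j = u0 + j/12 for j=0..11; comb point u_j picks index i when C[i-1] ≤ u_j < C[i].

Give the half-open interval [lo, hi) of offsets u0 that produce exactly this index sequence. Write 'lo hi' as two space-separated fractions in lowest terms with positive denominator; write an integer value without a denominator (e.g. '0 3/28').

1/20 1/15

C = [2/15, 1/6, 13/60, 19/60, 7/15, 31/60, 8/15, 17/30, 41/60, 4/5, 13/15, 1]
j=0 picked index 0: u0 ∈ [0, 2/15)
j=1 picked index 1: u0 ∈ [1/20, 1/12)
j=2 picked index 3: u0 ∈ [1/20, 3/20)
j=3 picked index 3: u0 ∈ [-1/30, 1/15)
j=4 picked index 4: u0 ∈ [-1/60, 2/15)
j=5 picked index 5: u0 ∈ [1/20, 1/10)
j=6 picked index 7: u0 ∈ [1/30, 1/15)
j=7 picked index 8: u0 ∈ [-1/60, 1/10)
j=8 picked index 9: u0 ∈ [1/60, 2/15)
j=9 picked index 10: u0 ∈ [1/20, 7/60)
j=10 picked index 11: u0 ∈ [1/30, 1/6)
j=11 picked index 11: u0 ∈ [-1/20, 1/12)
intersection: [1/20, 1/15)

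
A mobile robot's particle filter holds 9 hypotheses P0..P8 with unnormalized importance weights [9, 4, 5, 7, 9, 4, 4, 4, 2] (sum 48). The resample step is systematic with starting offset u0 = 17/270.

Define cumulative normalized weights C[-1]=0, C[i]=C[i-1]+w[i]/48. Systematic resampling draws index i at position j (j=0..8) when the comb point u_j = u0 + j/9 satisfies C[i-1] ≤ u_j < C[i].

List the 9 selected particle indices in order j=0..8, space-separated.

C = [3/16, 13/48, 3/8, 25/48, 17/24, 19/24, 7/8, 23/24, 1]
j=0: u_0=17/270 ∈ [0, 3/16) → index 0
j=1: u_1=47/270 ∈ [0, 3/16) → index 0
j=2: u_2=77/270 ∈ [13/48, 3/8) → index 2
j=3: u_3=107/270 ∈ [3/8, 25/48) → index 3
j=4: u_4=137/270 ∈ [3/8, 25/48) → index 3
j=5: u_5=167/270 ∈ [25/48, 17/24) → index 4
j=6: u_6=197/270 ∈ [17/24, 19/24) → index 5
j=7: u_7=227/270 ∈ [19/24, 7/8) → index 6
j=8: u_8=257/270 ∈ [7/8, 23/24) → index 7

0 0 2 3 3 4 5 6 7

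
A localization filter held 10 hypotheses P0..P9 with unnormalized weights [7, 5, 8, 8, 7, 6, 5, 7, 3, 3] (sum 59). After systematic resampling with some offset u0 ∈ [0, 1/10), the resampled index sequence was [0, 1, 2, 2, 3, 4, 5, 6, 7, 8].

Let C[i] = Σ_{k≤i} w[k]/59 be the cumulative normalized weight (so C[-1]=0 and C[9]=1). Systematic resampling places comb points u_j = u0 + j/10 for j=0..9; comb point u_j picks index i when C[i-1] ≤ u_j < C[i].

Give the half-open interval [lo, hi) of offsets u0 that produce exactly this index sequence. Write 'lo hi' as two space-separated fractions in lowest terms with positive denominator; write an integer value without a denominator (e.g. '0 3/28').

C = [7/59, 12/59, 20/59, 28/59, 35/59, 41/59, 46/59, 53/59, 56/59, 1]
j=0 picked index 0: u0 ∈ [0, 7/59)
j=1 picked index 1: u0 ∈ [11/590, 61/590)
j=2 picked index 2: u0 ∈ [1/295, 41/295)
j=3 picked index 2: u0 ∈ [-57/590, 23/590)
j=4 picked index 3: u0 ∈ [-18/295, 22/295)
j=5 picked index 4: u0 ∈ [-3/118, 11/118)
j=6 picked index 5: u0 ∈ [-2/295, 28/295)
j=7 picked index 6: u0 ∈ [-3/590, 47/590)
j=8 picked index 7: u0 ∈ [-6/295, 29/295)
j=9 picked index 8: u0 ∈ [-1/590, 29/590)
intersection: [11/590, 23/590)

11/590 23/590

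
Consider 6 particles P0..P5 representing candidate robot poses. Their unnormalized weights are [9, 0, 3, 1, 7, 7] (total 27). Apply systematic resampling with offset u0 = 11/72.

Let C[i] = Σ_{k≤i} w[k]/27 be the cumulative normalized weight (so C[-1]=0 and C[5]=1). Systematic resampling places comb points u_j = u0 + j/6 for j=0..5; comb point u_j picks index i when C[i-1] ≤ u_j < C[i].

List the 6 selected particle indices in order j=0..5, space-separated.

C = [1/3, 1/3, 4/9, 13/27, 20/27, 1]
j=0: u_0=11/72 ∈ [0, 1/3) → index 0
j=1: u_1=23/72 ∈ [0, 1/3) → index 0
j=2: u_2=35/72 ∈ [13/27, 20/27) → index 4
j=3: u_3=47/72 ∈ [13/27, 20/27) → index 4
j=4: u_4=59/72 ∈ [20/27, 1) → index 5
j=5: u_5=71/72 ∈ [20/27, 1) → index 5

0 0 4 4 5 5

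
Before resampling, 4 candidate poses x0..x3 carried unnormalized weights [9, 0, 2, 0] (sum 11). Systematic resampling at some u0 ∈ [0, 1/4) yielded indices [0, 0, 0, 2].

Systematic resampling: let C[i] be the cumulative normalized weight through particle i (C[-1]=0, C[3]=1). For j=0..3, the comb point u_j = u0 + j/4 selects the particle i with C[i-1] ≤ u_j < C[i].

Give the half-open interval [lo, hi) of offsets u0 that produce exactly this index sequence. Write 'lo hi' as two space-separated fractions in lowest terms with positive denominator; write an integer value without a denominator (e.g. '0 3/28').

3/44 1/4

C = [9/11, 9/11, 1, 1]
j=0 picked index 0: u0 ∈ [0, 9/11)
j=1 picked index 0: u0 ∈ [-1/4, 25/44)
j=2 picked index 0: u0 ∈ [-1/2, 7/22)
j=3 picked index 2: u0 ∈ [3/44, 1/4)
intersection: [3/44, 1/4)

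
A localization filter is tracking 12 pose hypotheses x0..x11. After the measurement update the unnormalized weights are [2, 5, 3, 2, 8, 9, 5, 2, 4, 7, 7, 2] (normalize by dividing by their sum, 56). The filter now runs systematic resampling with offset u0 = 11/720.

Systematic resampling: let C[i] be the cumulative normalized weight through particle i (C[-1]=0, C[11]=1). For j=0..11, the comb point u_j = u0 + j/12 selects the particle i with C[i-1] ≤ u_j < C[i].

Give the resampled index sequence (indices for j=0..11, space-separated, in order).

0 1 3 4 4 5 5 6 8 9 10 10

C = [1/28, 1/8, 5/28, 3/14, 5/14, 29/56, 17/28, 9/14, 5/7, 47/56, 27/28, 1]
j=0: u_0=11/720 ∈ [0, 1/28) → index 0
j=1: u_1=71/720 ∈ [1/28, 1/8) → index 1
j=2: u_2=131/720 ∈ [5/28, 3/14) → index 3
j=3: u_3=191/720 ∈ [3/14, 5/14) → index 4
j=4: u_4=251/720 ∈ [3/14, 5/14) → index 4
j=5: u_5=311/720 ∈ [5/14, 29/56) → index 5
j=6: u_6=371/720 ∈ [5/14, 29/56) → index 5
j=7: u_7=431/720 ∈ [29/56, 17/28) → index 6
j=8: u_8=491/720 ∈ [9/14, 5/7) → index 8
j=9: u_9=551/720 ∈ [5/7, 47/56) → index 9
j=10: u_10=611/720 ∈ [47/56, 27/28) → index 10
j=11: u_11=671/720 ∈ [47/56, 27/28) → index 10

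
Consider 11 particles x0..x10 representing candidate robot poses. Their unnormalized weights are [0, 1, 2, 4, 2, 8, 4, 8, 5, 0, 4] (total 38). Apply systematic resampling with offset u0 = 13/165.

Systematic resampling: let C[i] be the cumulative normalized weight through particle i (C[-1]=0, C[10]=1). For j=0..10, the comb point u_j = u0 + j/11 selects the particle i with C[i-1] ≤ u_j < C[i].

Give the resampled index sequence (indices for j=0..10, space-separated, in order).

2 3 5 5 5 6 7 7 8 10 10

C = [0, 1/38, 3/38, 7/38, 9/38, 17/38, 21/38, 29/38, 17/19, 17/19, 1]
j=0: u_0=13/165 ∈ [1/38, 3/38) → index 2
j=1: u_1=28/165 ∈ [3/38, 7/38) → index 3
j=2: u_2=43/165 ∈ [9/38, 17/38) → index 5
j=3: u_3=58/165 ∈ [9/38, 17/38) → index 5
j=4: u_4=73/165 ∈ [9/38, 17/38) → index 5
j=5: u_5=8/15 ∈ [17/38, 21/38) → index 6
j=6: u_6=103/165 ∈ [21/38, 29/38) → index 7
j=7: u_7=118/165 ∈ [21/38, 29/38) → index 7
j=8: u_8=133/165 ∈ [29/38, 17/19) → index 8
j=9: u_9=148/165 ∈ [17/19, 1) → index 10
j=10: u_10=163/165 ∈ [17/19, 1) → index 10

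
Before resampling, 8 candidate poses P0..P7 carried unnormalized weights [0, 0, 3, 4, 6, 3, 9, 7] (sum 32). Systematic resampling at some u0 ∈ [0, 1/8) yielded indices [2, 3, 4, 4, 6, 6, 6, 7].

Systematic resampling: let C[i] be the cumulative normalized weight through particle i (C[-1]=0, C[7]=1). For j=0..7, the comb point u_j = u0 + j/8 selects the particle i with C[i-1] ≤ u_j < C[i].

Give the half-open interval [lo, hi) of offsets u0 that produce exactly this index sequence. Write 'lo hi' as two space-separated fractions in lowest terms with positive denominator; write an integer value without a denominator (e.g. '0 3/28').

C = [0, 0, 3/32, 7/32, 13/32, 1/2, 25/32, 1]
j=0 picked index 2: u0 ∈ [0, 3/32)
j=1 picked index 3: u0 ∈ [-1/32, 3/32)
j=2 picked index 4: u0 ∈ [-1/32, 5/32)
j=3 picked index 4: u0 ∈ [-5/32, 1/32)
j=4 picked index 6: u0 ∈ [0, 9/32)
j=5 picked index 6: u0 ∈ [-1/8, 5/32)
j=6 picked index 6: u0 ∈ [-1/4, 1/32)
j=7 picked index 7: u0 ∈ [-3/32, 1/8)
intersection: [0, 1/32)

0 1/32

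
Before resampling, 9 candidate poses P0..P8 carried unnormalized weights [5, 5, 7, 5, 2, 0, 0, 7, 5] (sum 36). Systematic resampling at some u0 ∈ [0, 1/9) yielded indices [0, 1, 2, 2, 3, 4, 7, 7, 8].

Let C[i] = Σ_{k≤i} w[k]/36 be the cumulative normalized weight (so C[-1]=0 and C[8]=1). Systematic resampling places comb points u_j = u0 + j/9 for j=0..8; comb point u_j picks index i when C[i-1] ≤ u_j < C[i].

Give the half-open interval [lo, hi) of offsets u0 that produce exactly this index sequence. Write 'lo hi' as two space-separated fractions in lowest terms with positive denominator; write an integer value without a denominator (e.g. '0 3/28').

C = [5/36, 5/18, 17/36, 11/18, 2/3, 2/3, 2/3, 31/36, 1]
j=0 picked index 0: u0 ∈ [0, 5/36)
j=1 picked index 1: u0 ∈ [1/36, 1/6)
j=2 picked index 2: u0 ∈ [1/18, 1/4)
j=3 picked index 2: u0 ∈ [-1/18, 5/36)
j=4 picked index 3: u0 ∈ [1/36, 1/6)
j=5 picked index 4: u0 ∈ [1/18, 1/9)
j=6 picked index 7: u0 ∈ [0, 7/36)
j=7 picked index 7: u0 ∈ [-1/9, 1/12)
j=8 picked index 8: u0 ∈ [-1/36, 1/9)
intersection: [1/18, 1/12)

1/18 1/12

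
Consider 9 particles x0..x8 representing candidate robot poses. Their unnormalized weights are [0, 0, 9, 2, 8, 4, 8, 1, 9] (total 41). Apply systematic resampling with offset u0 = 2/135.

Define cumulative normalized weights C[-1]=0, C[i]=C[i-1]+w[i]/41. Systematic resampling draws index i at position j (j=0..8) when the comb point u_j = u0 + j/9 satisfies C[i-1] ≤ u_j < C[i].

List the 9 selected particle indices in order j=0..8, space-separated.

2 2 3 4 4 6 6 8 8

C = [0, 0, 9/41, 11/41, 19/41, 23/41, 31/41, 32/41, 1]
j=0: u_0=2/135 ∈ [0, 9/41) → index 2
j=1: u_1=17/135 ∈ [0, 9/41) → index 2
j=2: u_2=32/135 ∈ [9/41, 11/41) → index 3
j=3: u_3=47/135 ∈ [11/41, 19/41) → index 4
j=4: u_4=62/135 ∈ [11/41, 19/41) → index 4
j=5: u_5=77/135 ∈ [23/41, 31/41) → index 6
j=6: u_6=92/135 ∈ [23/41, 31/41) → index 6
j=7: u_7=107/135 ∈ [32/41, 1) → index 8
j=8: u_8=122/135 ∈ [32/41, 1) → index 8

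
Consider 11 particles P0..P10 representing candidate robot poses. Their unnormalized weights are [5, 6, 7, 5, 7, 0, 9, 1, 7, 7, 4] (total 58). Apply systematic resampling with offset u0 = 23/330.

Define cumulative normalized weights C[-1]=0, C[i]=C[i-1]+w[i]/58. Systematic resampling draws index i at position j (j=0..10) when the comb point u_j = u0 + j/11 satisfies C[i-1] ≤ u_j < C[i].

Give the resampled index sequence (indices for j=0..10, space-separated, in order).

0 1 2 3 4 6 6 8 8 9 10

C = [5/58, 11/58, 9/29, 23/58, 15/29, 15/29, 39/58, 20/29, 47/58, 27/29, 1]
j=0: u_0=23/330 ∈ [0, 5/58) → index 0
j=1: u_1=53/330 ∈ [5/58, 11/58) → index 1
j=2: u_2=83/330 ∈ [11/58, 9/29) → index 2
j=3: u_3=113/330 ∈ [9/29, 23/58) → index 3
j=4: u_4=13/30 ∈ [23/58, 15/29) → index 4
j=5: u_5=173/330 ∈ [15/29, 39/58) → index 6
j=6: u_6=203/330 ∈ [15/29, 39/58) → index 6
j=7: u_7=233/330 ∈ [20/29, 47/58) → index 8
j=8: u_8=263/330 ∈ [20/29, 47/58) → index 8
j=9: u_9=293/330 ∈ [47/58, 27/29) → index 9
j=10: u_10=323/330 ∈ [27/29, 1) → index 10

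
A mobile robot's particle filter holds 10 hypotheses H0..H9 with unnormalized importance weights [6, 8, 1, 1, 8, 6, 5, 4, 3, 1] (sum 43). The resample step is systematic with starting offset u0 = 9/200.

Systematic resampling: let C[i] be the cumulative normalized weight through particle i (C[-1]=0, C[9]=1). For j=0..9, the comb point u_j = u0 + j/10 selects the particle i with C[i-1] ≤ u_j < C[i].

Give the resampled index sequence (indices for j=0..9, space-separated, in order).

C = [6/43, 14/43, 15/43, 16/43, 24/43, 30/43, 35/43, 39/43, 42/43, 1]
j=0: u_0=9/200 ∈ [0, 6/43) → index 0
j=1: u_1=29/200 ∈ [6/43, 14/43) → index 1
j=2: u_2=49/200 ∈ [6/43, 14/43) → index 1
j=3: u_3=69/200 ∈ [14/43, 15/43) → index 2
j=4: u_4=89/200 ∈ [16/43, 24/43) → index 4
j=5: u_5=109/200 ∈ [16/43, 24/43) → index 4
j=6: u_6=129/200 ∈ [24/43, 30/43) → index 5
j=7: u_7=149/200 ∈ [30/43, 35/43) → index 6
j=8: u_8=169/200 ∈ [35/43, 39/43) → index 7
j=9: u_9=189/200 ∈ [39/43, 42/43) → index 8

0 1 1 2 4 4 5 6 7 8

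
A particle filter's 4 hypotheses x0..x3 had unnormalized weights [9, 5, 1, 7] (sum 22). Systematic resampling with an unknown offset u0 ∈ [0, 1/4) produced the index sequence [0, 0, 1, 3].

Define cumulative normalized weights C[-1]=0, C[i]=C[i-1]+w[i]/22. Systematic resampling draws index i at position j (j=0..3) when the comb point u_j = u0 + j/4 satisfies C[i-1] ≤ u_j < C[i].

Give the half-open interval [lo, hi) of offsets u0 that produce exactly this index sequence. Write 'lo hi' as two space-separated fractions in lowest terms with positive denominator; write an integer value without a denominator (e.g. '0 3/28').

0 3/22

C = [9/22, 7/11, 15/22, 1]
j=0 picked index 0: u0 ∈ [0, 9/22)
j=1 picked index 0: u0 ∈ [-1/4, 7/44)
j=2 picked index 1: u0 ∈ [-1/11, 3/22)
j=3 picked index 3: u0 ∈ [-3/44, 1/4)
intersection: [0, 3/22)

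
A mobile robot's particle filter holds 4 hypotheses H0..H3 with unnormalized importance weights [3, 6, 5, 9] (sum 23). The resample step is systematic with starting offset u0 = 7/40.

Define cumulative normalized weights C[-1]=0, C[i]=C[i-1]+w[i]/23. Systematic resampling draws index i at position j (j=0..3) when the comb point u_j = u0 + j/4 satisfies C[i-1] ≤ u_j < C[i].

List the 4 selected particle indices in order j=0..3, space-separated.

C = [3/23, 9/23, 14/23, 1]
j=0: u_0=7/40 ∈ [3/23, 9/23) → index 1
j=1: u_1=17/40 ∈ [9/23, 14/23) → index 2
j=2: u_2=27/40 ∈ [14/23, 1) → index 3
j=3: u_3=37/40 ∈ [14/23, 1) → index 3

1 2 3 3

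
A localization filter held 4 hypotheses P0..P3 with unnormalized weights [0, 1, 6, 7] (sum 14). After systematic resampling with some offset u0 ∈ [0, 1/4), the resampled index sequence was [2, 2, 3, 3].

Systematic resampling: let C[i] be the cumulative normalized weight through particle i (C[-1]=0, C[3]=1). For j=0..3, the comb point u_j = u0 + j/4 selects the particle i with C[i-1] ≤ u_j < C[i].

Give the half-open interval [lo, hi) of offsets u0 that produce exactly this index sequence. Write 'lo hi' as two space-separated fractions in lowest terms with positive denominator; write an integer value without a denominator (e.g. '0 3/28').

C = [0, 1/14, 1/2, 1]
j=0 picked index 2: u0 ∈ [1/14, 1/2)
j=1 picked index 2: u0 ∈ [-5/28, 1/4)
j=2 picked index 3: u0 ∈ [0, 1/2)
j=3 picked index 3: u0 ∈ [-1/4, 1/4)
intersection: [1/14, 1/4)

1/14 1/4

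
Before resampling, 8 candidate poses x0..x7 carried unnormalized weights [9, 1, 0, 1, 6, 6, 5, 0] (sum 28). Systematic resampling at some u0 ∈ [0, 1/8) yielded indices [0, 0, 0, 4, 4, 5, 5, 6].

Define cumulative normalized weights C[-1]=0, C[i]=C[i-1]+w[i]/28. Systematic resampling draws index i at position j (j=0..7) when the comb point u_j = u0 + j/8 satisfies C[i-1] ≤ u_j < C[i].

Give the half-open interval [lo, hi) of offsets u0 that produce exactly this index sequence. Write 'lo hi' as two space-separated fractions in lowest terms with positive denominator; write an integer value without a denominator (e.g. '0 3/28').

C = [9/28, 5/14, 5/14, 11/28, 17/28, 23/28, 1, 1]
j=0 picked index 0: u0 ∈ [0, 9/28)
j=1 picked index 0: u0 ∈ [-1/8, 11/56)
j=2 picked index 0: u0 ∈ [-1/4, 1/14)
j=3 picked index 4: u0 ∈ [1/56, 13/56)
j=4 picked index 4: u0 ∈ [-3/28, 3/28)
j=5 picked index 5: u0 ∈ [-1/56, 11/56)
j=6 picked index 5: u0 ∈ [-1/7, 1/14)
j=7 picked index 6: u0 ∈ [-3/56, 1/8)
intersection: [1/56, 1/14)

1/56 1/14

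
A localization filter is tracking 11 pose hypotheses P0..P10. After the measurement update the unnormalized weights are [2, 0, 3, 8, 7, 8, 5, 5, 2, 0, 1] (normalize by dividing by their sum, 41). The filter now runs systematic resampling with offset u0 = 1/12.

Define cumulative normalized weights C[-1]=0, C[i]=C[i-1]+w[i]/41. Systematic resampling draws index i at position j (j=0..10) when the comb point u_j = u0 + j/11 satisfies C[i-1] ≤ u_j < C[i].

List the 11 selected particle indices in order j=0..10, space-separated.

2 3 3 4 4 5 5 6 7 7 10

C = [2/41, 2/41, 5/41, 13/41, 20/41, 28/41, 33/41, 38/41, 40/41, 40/41, 1]
j=0: u_0=1/12 ∈ [2/41, 5/41) → index 2
j=1: u_1=23/132 ∈ [5/41, 13/41) → index 3
j=2: u_2=35/132 ∈ [5/41, 13/41) → index 3
j=3: u_3=47/132 ∈ [13/41, 20/41) → index 4
j=4: u_4=59/132 ∈ [13/41, 20/41) → index 4
j=5: u_5=71/132 ∈ [20/41, 28/41) → index 5
j=6: u_6=83/132 ∈ [20/41, 28/41) → index 5
j=7: u_7=95/132 ∈ [28/41, 33/41) → index 6
j=8: u_8=107/132 ∈ [33/41, 38/41) → index 7
j=9: u_9=119/132 ∈ [33/41, 38/41) → index 7
j=10: u_10=131/132 ∈ [40/41, 1) → index 10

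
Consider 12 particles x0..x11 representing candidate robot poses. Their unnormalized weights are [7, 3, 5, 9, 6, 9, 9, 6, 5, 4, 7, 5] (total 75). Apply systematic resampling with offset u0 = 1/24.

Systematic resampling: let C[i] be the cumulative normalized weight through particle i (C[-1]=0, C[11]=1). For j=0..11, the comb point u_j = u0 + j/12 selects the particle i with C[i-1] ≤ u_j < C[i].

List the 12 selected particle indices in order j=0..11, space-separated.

C = [7/75, 2/15, 1/5, 8/25, 2/5, 13/25, 16/25, 18/25, 59/75, 21/25, 14/15, 1]
j=0: u_0=1/24 ∈ [0, 7/75) → index 0
j=1: u_1=1/8 ∈ [7/75, 2/15) → index 1
j=2: u_2=5/24 ∈ [1/5, 8/25) → index 3
j=3: u_3=7/24 ∈ [1/5, 8/25) → index 3
j=4: u_4=3/8 ∈ [8/25, 2/5) → index 4
j=5: u_5=11/24 ∈ [2/5, 13/25) → index 5
j=6: u_6=13/24 ∈ [13/25, 16/25) → index 6
j=7: u_7=5/8 ∈ [13/25, 16/25) → index 6
j=8: u_8=17/24 ∈ [16/25, 18/25) → index 7
j=9: u_9=19/24 ∈ [59/75, 21/25) → index 9
j=10: u_10=7/8 ∈ [21/25, 14/15) → index 10
j=11: u_11=23/24 ∈ [14/15, 1) → index 11

0 1 3 3 4 5 6 6 7 9 10 11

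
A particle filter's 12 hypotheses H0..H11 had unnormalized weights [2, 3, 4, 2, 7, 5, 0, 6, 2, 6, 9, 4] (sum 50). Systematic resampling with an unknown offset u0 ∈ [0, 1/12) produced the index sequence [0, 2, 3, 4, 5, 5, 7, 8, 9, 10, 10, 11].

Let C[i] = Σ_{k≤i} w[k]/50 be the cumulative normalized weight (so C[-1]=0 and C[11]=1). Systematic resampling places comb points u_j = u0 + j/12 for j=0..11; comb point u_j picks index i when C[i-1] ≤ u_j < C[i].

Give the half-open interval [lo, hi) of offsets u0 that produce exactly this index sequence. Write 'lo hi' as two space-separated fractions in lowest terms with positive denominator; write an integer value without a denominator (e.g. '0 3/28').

C = [1/25, 1/10, 9/50, 11/50, 9/25, 23/50, 23/50, 29/50, 31/50, 37/50, 23/25, 1]
j=0 picked index 0: u0 ∈ [0, 1/25)
j=1 picked index 2: u0 ∈ [1/60, 29/300)
j=2 picked index 3: u0 ∈ [1/75, 4/75)
j=3 picked index 4: u0 ∈ [-3/100, 11/100)
j=4 picked index 5: u0 ∈ [2/75, 19/150)
j=5 picked index 5: u0 ∈ [-17/300, 13/300)
j=6 picked index 7: u0 ∈ [-1/25, 2/25)
j=7 picked index 8: u0 ∈ [-1/300, 11/300)
j=8 picked index 9: u0 ∈ [-7/150, 11/150)
j=9 picked index 10: u0 ∈ [-1/100, 17/100)
j=10 picked index 10: u0 ∈ [-7/75, 13/150)
j=11 picked index 11: u0 ∈ [1/300, 1/12)
intersection: [2/75, 11/300)

2/75 11/300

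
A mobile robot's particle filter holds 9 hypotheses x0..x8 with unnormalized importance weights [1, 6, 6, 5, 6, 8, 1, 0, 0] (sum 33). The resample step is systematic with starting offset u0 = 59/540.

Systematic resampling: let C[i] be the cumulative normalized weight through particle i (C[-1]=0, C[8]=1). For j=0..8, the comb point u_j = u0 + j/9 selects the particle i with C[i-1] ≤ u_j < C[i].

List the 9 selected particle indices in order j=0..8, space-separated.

C = [1/33, 7/33, 13/33, 6/11, 8/11, 32/33, 1, 1, 1]
j=0: u_0=59/540 ∈ [1/33, 7/33) → index 1
j=1: u_1=119/540 ∈ [7/33, 13/33) → index 2
j=2: u_2=179/540 ∈ [7/33, 13/33) → index 2
j=3: u_3=239/540 ∈ [13/33, 6/11) → index 3
j=4: u_4=299/540 ∈ [6/11, 8/11) → index 4
j=5: u_5=359/540 ∈ [6/11, 8/11) → index 4
j=6: u_6=419/540 ∈ [8/11, 32/33) → index 5
j=7: u_7=479/540 ∈ [8/11, 32/33) → index 5
j=8: u_8=539/540 ∈ [32/33, 1) → index 6

1 2 2 3 4 4 5 5 6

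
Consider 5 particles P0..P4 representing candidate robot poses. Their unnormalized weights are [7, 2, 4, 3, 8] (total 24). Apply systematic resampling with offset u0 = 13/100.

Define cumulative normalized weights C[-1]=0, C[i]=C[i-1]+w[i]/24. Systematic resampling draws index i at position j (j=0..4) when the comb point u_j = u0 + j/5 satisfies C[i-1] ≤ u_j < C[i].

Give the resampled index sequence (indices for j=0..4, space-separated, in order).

C = [7/24, 3/8, 13/24, 2/3, 1]
j=0: u_0=13/100 ∈ [0, 7/24) → index 0
j=1: u_1=33/100 ∈ [7/24, 3/8) → index 1
j=2: u_2=53/100 ∈ [3/8, 13/24) → index 2
j=3: u_3=73/100 ∈ [2/3, 1) → index 4
j=4: u_4=93/100 ∈ [2/3, 1) → index 4

0 1 2 4 4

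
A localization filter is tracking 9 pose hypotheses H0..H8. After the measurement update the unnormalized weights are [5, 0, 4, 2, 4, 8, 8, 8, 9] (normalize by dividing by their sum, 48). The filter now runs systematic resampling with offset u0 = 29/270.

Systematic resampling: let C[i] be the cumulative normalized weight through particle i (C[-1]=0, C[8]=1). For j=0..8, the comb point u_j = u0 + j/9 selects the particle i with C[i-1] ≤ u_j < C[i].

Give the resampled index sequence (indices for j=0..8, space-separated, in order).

C = [5/48, 5/48, 3/16, 11/48, 5/16, 23/48, 31/48, 13/16, 1]
j=0: u_0=29/270 ∈ [5/48, 3/16) → index 2
j=1: u_1=59/270 ∈ [3/16, 11/48) → index 3
j=2: u_2=89/270 ∈ [5/16, 23/48) → index 5
j=3: u_3=119/270 ∈ [5/16, 23/48) → index 5
j=4: u_4=149/270 ∈ [23/48, 31/48) → index 6
j=5: u_5=179/270 ∈ [31/48, 13/16) → index 7
j=6: u_6=209/270 ∈ [31/48, 13/16) → index 7
j=7: u_7=239/270 ∈ [13/16, 1) → index 8
j=8: u_8=269/270 ∈ [13/16, 1) → index 8

2 3 5 5 6 7 7 8 8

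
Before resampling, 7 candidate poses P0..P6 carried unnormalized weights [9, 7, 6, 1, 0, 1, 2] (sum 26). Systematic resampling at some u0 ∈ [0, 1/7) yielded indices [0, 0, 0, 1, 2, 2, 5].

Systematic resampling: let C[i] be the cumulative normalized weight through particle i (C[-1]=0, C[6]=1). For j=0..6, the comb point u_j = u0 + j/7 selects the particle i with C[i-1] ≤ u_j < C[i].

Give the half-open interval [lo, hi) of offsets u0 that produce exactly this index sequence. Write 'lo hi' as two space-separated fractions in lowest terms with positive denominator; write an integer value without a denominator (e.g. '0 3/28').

4/91 11/182

C = [9/26, 8/13, 11/13, 23/26, 23/26, 12/13, 1]
j=0 picked index 0: u0 ∈ [0, 9/26)
j=1 picked index 0: u0 ∈ [-1/7, 37/182)
j=2 picked index 0: u0 ∈ [-2/7, 11/182)
j=3 picked index 1: u0 ∈ [-15/182, 17/91)
j=4 picked index 2: u0 ∈ [4/91, 25/91)
j=5 picked index 2: u0 ∈ [-9/91, 12/91)
j=6 picked index 5: u0 ∈ [5/182, 6/91)
intersection: [4/91, 11/182)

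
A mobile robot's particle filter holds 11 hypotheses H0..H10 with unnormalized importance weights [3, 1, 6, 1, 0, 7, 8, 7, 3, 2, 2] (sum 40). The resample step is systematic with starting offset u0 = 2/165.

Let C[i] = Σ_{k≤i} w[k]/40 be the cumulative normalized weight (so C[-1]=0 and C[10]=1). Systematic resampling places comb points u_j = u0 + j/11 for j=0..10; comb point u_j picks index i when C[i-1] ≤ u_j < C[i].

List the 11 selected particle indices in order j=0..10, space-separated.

C = [3/40, 1/10, 1/4, 11/40, 11/40, 9/20, 13/20, 33/40, 9/10, 19/20, 1]
j=0: u_0=2/165 ∈ [0, 3/40) → index 0
j=1: u_1=17/165 ∈ [1/10, 1/4) → index 2
j=2: u_2=32/165 ∈ [1/10, 1/4) → index 2
j=3: u_3=47/165 ∈ [11/40, 9/20) → index 5
j=4: u_4=62/165 ∈ [11/40, 9/20) → index 5
j=5: u_5=7/15 ∈ [9/20, 13/20) → index 6
j=6: u_6=92/165 ∈ [9/20, 13/20) → index 6
j=7: u_7=107/165 ∈ [9/20, 13/20) → index 6
j=8: u_8=122/165 ∈ [13/20, 33/40) → index 7
j=9: u_9=137/165 ∈ [33/40, 9/10) → index 8
j=10: u_10=152/165 ∈ [9/10, 19/20) → index 9

0 2 2 5 5 6 6 6 7 8 9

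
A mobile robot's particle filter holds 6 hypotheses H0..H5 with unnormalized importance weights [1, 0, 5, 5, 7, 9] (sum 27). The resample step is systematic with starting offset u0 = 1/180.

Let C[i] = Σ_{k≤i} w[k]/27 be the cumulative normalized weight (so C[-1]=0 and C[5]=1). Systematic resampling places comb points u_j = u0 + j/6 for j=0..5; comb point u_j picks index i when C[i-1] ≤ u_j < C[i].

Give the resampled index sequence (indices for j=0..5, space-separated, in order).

0 2 3 4 5 5

C = [1/27, 1/27, 2/9, 11/27, 2/3, 1]
j=0: u_0=1/180 ∈ [0, 1/27) → index 0
j=1: u_1=31/180 ∈ [1/27, 2/9) → index 2
j=2: u_2=61/180 ∈ [2/9, 11/27) → index 3
j=3: u_3=91/180 ∈ [11/27, 2/3) → index 4
j=4: u_4=121/180 ∈ [2/3, 1) → index 5
j=5: u_5=151/180 ∈ [2/3, 1) → index 5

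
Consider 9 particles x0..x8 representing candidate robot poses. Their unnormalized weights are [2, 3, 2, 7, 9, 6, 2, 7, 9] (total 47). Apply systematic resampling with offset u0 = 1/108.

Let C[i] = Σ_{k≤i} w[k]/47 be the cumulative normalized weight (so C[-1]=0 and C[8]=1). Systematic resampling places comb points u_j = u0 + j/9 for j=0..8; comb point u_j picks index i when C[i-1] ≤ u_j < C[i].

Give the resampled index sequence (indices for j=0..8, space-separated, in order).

C = [2/47, 5/47, 7/47, 14/47, 23/47, 29/47, 31/47, 38/47, 1]
j=0: u_0=1/108 ∈ [0, 2/47) → index 0
j=1: u_1=13/108 ∈ [5/47, 7/47) → index 2
j=2: u_2=25/108 ∈ [7/47, 14/47) → index 3
j=3: u_3=37/108 ∈ [14/47, 23/47) → index 4
j=4: u_4=49/108 ∈ [14/47, 23/47) → index 4
j=5: u_5=61/108 ∈ [23/47, 29/47) → index 5
j=6: u_6=73/108 ∈ [31/47, 38/47) → index 7
j=7: u_7=85/108 ∈ [31/47, 38/47) → index 7
j=8: u_8=97/108 ∈ [38/47, 1) → index 8

0 2 3 4 4 5 7 7 8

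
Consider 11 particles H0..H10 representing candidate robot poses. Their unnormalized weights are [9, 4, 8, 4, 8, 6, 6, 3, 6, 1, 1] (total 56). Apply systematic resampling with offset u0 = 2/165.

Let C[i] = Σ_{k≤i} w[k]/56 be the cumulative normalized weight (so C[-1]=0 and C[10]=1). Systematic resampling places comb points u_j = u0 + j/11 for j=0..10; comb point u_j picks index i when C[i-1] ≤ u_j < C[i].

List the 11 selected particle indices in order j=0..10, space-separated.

C = [9/56, 13/56, 3/8, 25/56, 33/56, 39/56, 45/56, 6/7, 27/28, 55/56, 1]
j=0: u_0=2/165 ∈ [0, 9/56) → index 0
j=1: u_1=17/165 ∈ [0, 9/56) → index 0
j=2: u_2=32/165 ∈ [9/56, 13/56) → index 1
j=3: u_3=47/165 ∈ [13/56, 3/8) → index 2
j=4: u_4=62/165 ∈ [3/8, 25/56) → index 3
j=5: u_5=7/15 ∈ [25/56, 33/56) → index 4
j=6: u_6=92/165 ∈ [25/56, 33/56) → index 4
j=7: u_7=107/165 ∈ [33/56, 39/56) → index 5
j=8: u_8=122/165 ∈ [39/56, 45/56) → index 6
j=9: u_9=137/165 ∈ [45/56, 6/7) → index 7
j=10: u_10=152/165 ∈ [6/7, 27/28) → index 8

0 0 1 2 3 4 4 5 6 7 8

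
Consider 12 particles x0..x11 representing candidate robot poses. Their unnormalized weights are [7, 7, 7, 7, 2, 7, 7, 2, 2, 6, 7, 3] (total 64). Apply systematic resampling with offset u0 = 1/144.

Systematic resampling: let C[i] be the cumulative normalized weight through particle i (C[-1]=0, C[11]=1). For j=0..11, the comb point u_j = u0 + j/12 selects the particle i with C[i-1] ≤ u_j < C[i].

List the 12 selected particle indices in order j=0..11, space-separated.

0 0 1 2 3 3 5 6 6 9 9 10

C = [7/64, 7/32, 21/64, 7/16, 15/32, 37/64, 11/16, 23/32, 3/4, 27/32, 61/64, 1]
j=0: u_0=1/144 ∈ [0, 7/64) → index 0
j=1: u_1=13/144 ∈ [0, 7/64) → index 0
j=2: u_2=25/144 ∈ [7/64, 7/32) → index 1
j=3: u_3=37/144 ∈ [7/32, 21/64) → index 2
j=4: u_4=49/144 ∈ [21/64, 7/16) → index 3
j=5: u_5=61/144 ∈ [21/64, 7/16) → index 3
j=6: u_6=73/144 ∈ [15/32, 37/64) → index 5
j=7: u_7=85/144 ∈ [37/64, 11/16) → index 6
j=8: u_8=97/144 ∈ [37/64, 11/16) → index 6
j=9: u_9=109/144 ∈ [3/4, 27/32) → index 9
j=10: u_10=121/144 ∈ [3/4, 27/32) → index 9
j=11: u_11=133/144 ∈ [27/32, 61/64) → index 10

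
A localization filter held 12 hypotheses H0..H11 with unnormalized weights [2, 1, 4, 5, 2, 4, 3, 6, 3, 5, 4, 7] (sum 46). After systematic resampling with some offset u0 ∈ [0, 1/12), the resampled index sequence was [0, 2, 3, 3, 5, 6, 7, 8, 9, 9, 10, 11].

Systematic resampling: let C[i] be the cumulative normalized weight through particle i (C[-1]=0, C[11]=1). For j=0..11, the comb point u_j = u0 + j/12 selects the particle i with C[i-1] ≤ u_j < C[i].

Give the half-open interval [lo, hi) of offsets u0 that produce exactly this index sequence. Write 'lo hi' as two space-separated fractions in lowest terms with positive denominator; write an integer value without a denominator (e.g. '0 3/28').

1/276 1/92

C = [1/23, 3/46, 7/46, 6/23, 7/23, 9/23, 21/46, 27/46, 15/23, 35/46, 39/46, 1]
j=0 picked index 0: u0 ∈ [0, 1/23)
j=1 picked index 2: u0 ∈ [-5/276, 19/276)
j=2 picked index 3: u0 ∈ [-1/69, 13/138)
j=3 picked index 3: u0 ∈ [-9/92, 1/92)
j=4 picked index 5: u0 ∈ [-2/69, 4/69)
j=5 picked index 6: u0 ∈ [-7/276, 11/276)
j=6 picked index 7: u0 ∈ [-1/23, 2/23)
j=7 picked index 8: u0 ∈ [1/276, 19/276)
j=8 picked index 9: u0 ∈ [-1/69, 13/138)
j=9 picked index 9: u0 ∈ [-9/92, 1/92)
j=10 picked index 10: u0 ∈ [-5/69, 1/69)
j=11 picked index 11: u0 ∈ [-19/276, 1/12)
intersection: [1/276, 1/92)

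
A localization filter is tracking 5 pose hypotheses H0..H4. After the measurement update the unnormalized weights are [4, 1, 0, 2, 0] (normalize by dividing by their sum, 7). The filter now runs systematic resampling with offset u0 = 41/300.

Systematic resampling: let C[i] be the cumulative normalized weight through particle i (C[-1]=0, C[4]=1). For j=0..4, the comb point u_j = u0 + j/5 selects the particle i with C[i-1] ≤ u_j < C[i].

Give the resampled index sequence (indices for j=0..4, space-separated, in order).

C = [4/7, 5/7, 5/7, 1, 1]
j=0: u_0=41/300 ∈ [0, 4/7) → index 0
j=1: u_1=101/300 ∈ [0, 4/7) → index 0
j=2: u_2=161/300 ∈ [0, 4/7) → index 0
j=3: u_3=221/300 ∈ [5/7, 1) → index 3
j=4: u_4=281/300 ∈ [5/7, 1) → index 3

0 0 0 3 3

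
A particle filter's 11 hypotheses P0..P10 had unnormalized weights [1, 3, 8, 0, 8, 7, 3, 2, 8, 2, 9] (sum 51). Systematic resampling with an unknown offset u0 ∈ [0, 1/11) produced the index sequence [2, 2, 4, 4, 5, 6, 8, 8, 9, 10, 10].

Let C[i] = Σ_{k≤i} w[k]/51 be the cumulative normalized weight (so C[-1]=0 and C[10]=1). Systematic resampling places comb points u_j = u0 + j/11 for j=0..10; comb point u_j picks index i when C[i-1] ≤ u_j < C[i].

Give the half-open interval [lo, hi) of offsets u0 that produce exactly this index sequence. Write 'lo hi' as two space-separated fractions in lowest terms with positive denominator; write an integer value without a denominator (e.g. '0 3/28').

C = [1/51, 4/51, 4/17, 4/17, 20/51, 9/17, 10/17, 32/51, 40/51, 14/17, 1]
j=0 picked index 2: u0 ∈ [4/51, 4/17)
j=1 picked index 2: u0 ∈ [-7/561, 27/187)
j=2 picked index 4: u0 ∈ [10/187, 118/561)
j=3 picked index 4: u0 ∈ [-7/187, 67/561)
j=4 picked index 5: u0 ∈ [16/561, 31/187)
j=5 picked index 6: u0 ∈ [14/187, 25/187)
j=6 picked index 8: u0 ∈ [46/561, 134/561)
j=7 picked index 8: u0 ∈ [-5/561, 83/561)
j=8 picked index 9: u0 ∈ [32/561, 18/187)
j=9 picked index 10: u0 ∈ [1/187, 2/11)
j=10 picked index 10: u0 ∈ [-16/187, 1/11)
intersection: [46/561, 1/11)

46/561 1/11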